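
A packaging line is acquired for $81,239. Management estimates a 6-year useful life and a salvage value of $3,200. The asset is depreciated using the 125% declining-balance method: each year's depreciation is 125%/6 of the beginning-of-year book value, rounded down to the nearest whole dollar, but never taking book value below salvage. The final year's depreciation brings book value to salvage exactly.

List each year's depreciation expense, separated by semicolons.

Depreciable base = $81,239 − $3,200 = $78,039.
Year 1: ⌊$81,239 × 125%/6⌋ = $16,924. Book value $64,315.
Year 2: ⌊$64,315 × 125%/6⌋ = $13,398. Book value $50,917.
Year 3: ⌊$50,917 × 125%/6⌋ = $10,607. Book value $40,310.
Year 4: ⌊$40,310 × 125%/6⌋ = $8,397. Book value $31,913.
Year 5: ⌊$31,913 × 125%/6⌋ = $6,648. Book value $25,265.
Year 6 (final): $25,265 − $3,200 = $22,065. Book value $3,200.

$16,924; $13,398; $10,607; $8,397; $6,648; $22,065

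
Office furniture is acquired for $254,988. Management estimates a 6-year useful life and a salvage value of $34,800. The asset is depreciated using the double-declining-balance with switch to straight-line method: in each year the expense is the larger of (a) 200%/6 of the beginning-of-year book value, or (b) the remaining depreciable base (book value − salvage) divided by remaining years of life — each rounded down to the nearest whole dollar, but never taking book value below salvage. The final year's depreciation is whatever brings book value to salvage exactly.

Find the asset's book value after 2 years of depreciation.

Depreciable base = $254,988 − $34,800 = $220,188.
Year 1: DB = ⌊$254,988 × 200%/6⌋ = $84,996; SL = ⌊$220,188/6⌋ = $36,698 → take DB $84,996. Book value $169,992.
Year 2: DB = ⌊$169,992 × 200%/6⌋ = $56,664; SL = ⌊$135,192/5⌋ = $27,038 → take DB $56,664. Book value $113,328.

$113,328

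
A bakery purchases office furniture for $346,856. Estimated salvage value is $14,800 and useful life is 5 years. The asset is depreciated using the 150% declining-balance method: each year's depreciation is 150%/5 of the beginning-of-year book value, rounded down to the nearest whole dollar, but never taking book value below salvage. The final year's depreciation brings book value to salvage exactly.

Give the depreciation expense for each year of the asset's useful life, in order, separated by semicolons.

$104,056; $72,840; $50,988; $35,691; $68,481

Depreciable base = $346,856 − $14,800 = $332,056.
Year 1: ⌊$346,856 × 150%/5⌋ = $104,056. Book value $242,800.
Year 2: ⌊$242,800 × 150%/5⌋ = $72,840. Book value $169,960.
Year 3: ⌊$169,960 × 150%/5⌋ = $50,988. Book value $118,972.
Year 4: ⌊$118,972 × 150%/5⌋ = $35,691. Book value $83,281.
Year 5 (final): $83,281 − $14,800 = $68,481. Book value $14,800.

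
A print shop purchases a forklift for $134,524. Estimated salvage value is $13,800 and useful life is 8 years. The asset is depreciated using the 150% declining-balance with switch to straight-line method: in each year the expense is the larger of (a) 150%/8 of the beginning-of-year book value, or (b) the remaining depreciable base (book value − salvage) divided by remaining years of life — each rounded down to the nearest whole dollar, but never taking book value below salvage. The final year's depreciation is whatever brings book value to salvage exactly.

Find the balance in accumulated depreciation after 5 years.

$87,103

Depreciable base = $134,524 − $13,800 = $120,724.
Year 1: DB = ⌊$134,524 × 150%/8⌋ = $25,223; SL = ⌊$120,724/8⌋ = $15,090 → take DB $25,223. Book value $109,301.
Year 2: DB = ⌊$109,301 × 150%/8⌋ = $20,493; SL = ⌊$95,501/7⌋ = $13,643 → take DB $20,493. Book value $88,808.
Year 3: DB = ⌊$88,808 × 150%/8⌋ = $16,651; SL = ⌊$75,008/6⌋ = $12,501 → take DB $16,651. Book value $72,157.
Year 4: DB = ⌊$72,157 × 150%/8⌋ = $13,529; SL = ⌊$58,357/5⌋ = $11,671 → take DB $13,529. Book value $58,628.
Year 5: DB = ⌊$58,628 × 150%/8⌋ = $10,992; SL = ⌊$44,828/4⌋ = $11,207 → take SL $11,207. Book value $47,421.
Accumulated through year 5 = $134,524 − $47,421 = $87,103.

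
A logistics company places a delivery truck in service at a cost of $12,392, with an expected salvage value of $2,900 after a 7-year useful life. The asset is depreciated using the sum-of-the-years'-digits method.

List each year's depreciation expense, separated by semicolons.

$2,373; $2,034; $1,695; $1,356; $1,017; $678; $339

Depreciable base = $12,392 − $2,900 = $9,492.
Sum of the years' digits = 7+6+5+4+3+2+1 = 28.
Year 1: $9,492 × 7/28 = $2,373. Book value $10,019.
Year 2: $9,492 × 6/28 = $2,034. Book value $7,985.
Year 3: $9,492 × 5/28 = $1,695. Book value $6,290.
Year 4: $9,492 × 4/28 = $1,356. Book value $4,934.
Year 5: $9,492 × 3/28 = $1,017. Book value $3,917.
Year 6: $9,492 × 2/28 = $678. Book value $3,239.
Year 7: $9,492 × 1/28 = $339. Book value $2,900.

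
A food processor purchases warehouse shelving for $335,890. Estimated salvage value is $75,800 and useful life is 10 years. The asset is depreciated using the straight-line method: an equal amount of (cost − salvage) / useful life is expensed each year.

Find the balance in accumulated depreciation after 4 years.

$104,036

Depreciable base = $335,890 − $75,800 = $260,090.
Annual expense = $260,090 / 10 = $26,009.
End of year 1: book value $309,881.
End of year 2: book value $283,872.
End of year 3: book value $257,863.
End of year 4: book value $231,854.
Accumulated through year 4 = $335,890 − $231,854 = $104,036.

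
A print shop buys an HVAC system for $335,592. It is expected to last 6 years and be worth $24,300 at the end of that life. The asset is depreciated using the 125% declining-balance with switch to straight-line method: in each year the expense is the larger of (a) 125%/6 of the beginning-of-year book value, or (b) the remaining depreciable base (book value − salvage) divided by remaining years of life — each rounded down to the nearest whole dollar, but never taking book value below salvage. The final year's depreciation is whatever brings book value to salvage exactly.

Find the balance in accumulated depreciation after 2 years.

Depreciable base = $335,592 − $24,300 = $311,292.
Year 1: DB = ⌊$335,592 × 125%/6⌋ = $69,915; SL = ⌊$311,292/6⌋ = $51,882 → take DB $69,915. Book value $265,677.
Year 2: DB = ⌊$265,677 × 125%/6⌋ = $55,349; SL = ⌊$241,377/5⌋ = $48,275 → take DB $55,349. Book value $210,328.
Accumulated through year 2 = $335,592 − $210,328 = $125,264.

$125,264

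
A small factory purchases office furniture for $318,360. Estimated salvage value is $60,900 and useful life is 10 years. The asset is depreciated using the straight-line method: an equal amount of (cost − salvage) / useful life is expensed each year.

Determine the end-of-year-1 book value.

$292,614

Depreciable base = $318,360 − $60,900 = $257,460.
Annual expense = $257,460 / 10 = $25,746.
End of year 1: book value $292,614.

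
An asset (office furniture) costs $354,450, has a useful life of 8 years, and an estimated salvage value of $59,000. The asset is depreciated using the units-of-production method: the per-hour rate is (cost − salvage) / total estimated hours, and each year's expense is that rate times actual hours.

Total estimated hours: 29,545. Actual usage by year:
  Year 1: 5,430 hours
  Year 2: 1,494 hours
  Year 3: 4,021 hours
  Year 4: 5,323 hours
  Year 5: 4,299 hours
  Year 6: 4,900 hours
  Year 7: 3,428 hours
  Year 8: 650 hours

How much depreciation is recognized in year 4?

Depreciable base = $354,450 − $59,000 = $295,450.
Rate = $295,450 / 29,545 hours = $10 per hour.
Year 1: 5,430 × $10 = $54,300. Book value $300,150.
Year 2: 1,494 × $10 = $14,940. Book value $285,210.
Year 3: 4,021 × $10 = $40,210. Book value $245,000.
Year 4: 5,323 × $10 = $53,230. Book value $191,770.

$53,230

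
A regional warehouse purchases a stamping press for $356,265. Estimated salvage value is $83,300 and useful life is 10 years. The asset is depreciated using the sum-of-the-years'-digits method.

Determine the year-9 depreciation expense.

$9,926

Depreciable base = $356,265 − $83,300 = $272,965.
Sum of the years' digits = 10+9+8+7+6+5+4+3+2+1 = 55.
Year 1: $272,965 × 10/55 = $49,630. Book value $306,635.
Year 2: $272,965 × 9/55 = $44,667. Book value $261,968.
Year 3: $272,965 × 8/55 = $39,704. Book value $222,264.
Year 4: $272,965 × 7/55 = $34,741. Book value $187,523.
Year 5: $272,965 × 6/55 = $29,778. Book value $157,745.
Year 6: $272,965 × 5/55 = $24,815. Book value $132,930.
Year 7: $272,965 × 4/55 = $19,852. Book value $113,078.
Year 8: $272,965 × 3/55 = $14,889. Book value $98,189.
Year 9: $272,965 × 2/55 = $9,926. Book value $88,263.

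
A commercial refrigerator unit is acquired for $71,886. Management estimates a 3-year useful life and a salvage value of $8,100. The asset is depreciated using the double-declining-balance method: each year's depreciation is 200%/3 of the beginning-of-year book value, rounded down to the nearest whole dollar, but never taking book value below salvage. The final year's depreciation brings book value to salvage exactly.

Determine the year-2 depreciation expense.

$15,862

Depreciable base = $71,886 − $8,100 = $63,786.
Year 1: ⌊$71,886 × 200%/3⌋ = $47,924. Book value $23,962.
Year 2: ⌊$23,962 × 200%/3⌋ = $15,974, capped at $15,862. Book value $8,100.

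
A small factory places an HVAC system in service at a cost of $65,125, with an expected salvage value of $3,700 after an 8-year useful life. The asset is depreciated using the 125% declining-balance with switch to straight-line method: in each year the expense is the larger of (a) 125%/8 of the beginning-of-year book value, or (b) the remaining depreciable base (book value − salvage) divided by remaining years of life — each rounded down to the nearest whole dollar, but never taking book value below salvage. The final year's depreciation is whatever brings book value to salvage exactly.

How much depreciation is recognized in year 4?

Depreciable base = $65,125 − $3,700 = $61,425.
Year 1: DB = ⌊$65,125 × 125%/8⌋ = $10,175; SL = ⌊$61,425/8⌋ = $7,678 → take DB $10,175. Book value $54,950.
Year 2: DB = ⌊$54,950 × 125%/8⌋ = $8,585; SL = ⌊$51,250/7⌋ = $7,321 → take DB $8,585. Book value $46,365.
Year 3: DB = ⌊$46,365 × 125%/8⌋ = $7,244; SL = ⌊$42,665/6⌋ = $7,110 → take DB $7,244. Book value $39,121.
Year 4: DB = ⌊$39,121 × 125%/8⌋ = $6,112; SL = ⌊$35,421/5⌋ = $7,084 → take SL $7,084. Book value $32,037.

$7,084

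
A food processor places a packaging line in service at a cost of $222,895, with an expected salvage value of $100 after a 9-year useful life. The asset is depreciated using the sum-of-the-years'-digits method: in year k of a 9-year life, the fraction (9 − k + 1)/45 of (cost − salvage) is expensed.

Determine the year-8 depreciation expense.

Depreciable base = $222,895 − $100 = $222,795.
Sum of the years' digits = 9+8+7+6+5+4+3+2+1 = 45.
Year 1: $222,795 × 9/45 = $44,559. Book value $178,336.
Year 2: $222,795 × 8/45 = $39,608. Book value $138,728.
Year 3: $222,795 × 7/45 = $34,657. Book value $104,071.
Year 4: $222,795 × 6/45 = $29,706. Book value $74,365.
Year 5: $222,795 × 5/45 = $24,755. Book value $49,610.
Year 6: $222,795 × 4/45 = $19,804. Book value $29,806.
Year 7: $222,795 × 3/45 = $14,853. Book value $14,953.
Year 8: $222,795 × 2/45 = $9,902. Book value $5,051.

$9,902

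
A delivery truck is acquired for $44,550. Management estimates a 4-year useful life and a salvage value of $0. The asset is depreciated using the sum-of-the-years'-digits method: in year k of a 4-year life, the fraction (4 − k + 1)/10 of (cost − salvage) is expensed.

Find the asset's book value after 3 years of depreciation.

$4,455

Depreciable base = $44,550 − $0 = $44,550.
Sum of the years' digits = 4+3+2+1 = 10.
Year 1: $44,550 × 4/10 = $17,820. Book value $26,730.
Year 2: $44,550 × 3/10 = $13,365. Book value $13,365.
Year 3: $44,550 × 2/10 = $8,910. Book value $4,455.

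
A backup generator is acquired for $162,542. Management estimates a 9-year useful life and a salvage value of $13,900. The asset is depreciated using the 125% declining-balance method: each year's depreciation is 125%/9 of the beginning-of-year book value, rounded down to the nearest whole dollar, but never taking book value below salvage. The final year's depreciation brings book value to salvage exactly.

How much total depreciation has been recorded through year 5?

$85,581

Depreciable base = $162,542 − $13,900 = $148,642.
Year 1: ⌊$162,542 × 125%/9⌋ = $22,575. Book value $139,967.
Year 2: ⌊$139,967 × 125%/9⌋ = $19,439. Book value $120,528.
Year 3: ⌊$120,528 × 125%/9⌋ = $16,740. Book value $103,788.
Year 4: ⌊$103,788 × 125%/9⌋ = $14,415. Book value $89,373.
Year 5: ⌊$89,373 × 125%/9⌋ = $12,412. Book value $76,961.
Accumulated through year 5 = $162,542 − $76,961 = $85,581.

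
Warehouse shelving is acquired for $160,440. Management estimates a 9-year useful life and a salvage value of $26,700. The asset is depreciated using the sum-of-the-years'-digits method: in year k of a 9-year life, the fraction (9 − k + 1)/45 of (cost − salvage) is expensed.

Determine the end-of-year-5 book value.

Depreciable base = $160,440 − $26,700 = $133,740.
Sum of the years' digits = 9+8+7+6+5+4+3+2+1 = 45.
Year 1: $133,740 × 9/45 = $26,748. Book value $133,692.
Year 2: $133,740 × 8/45 = $23,776. Book value $109,916.
Year 3: $133,740 × 7/45 = $20,804. Book value $89,112.
Year 4: $133,740 × 6/45 = $17,832. Book value $71,280.
Year 5: $133,740 × 5/45 = $14,860. Book value $56,420.

$56,420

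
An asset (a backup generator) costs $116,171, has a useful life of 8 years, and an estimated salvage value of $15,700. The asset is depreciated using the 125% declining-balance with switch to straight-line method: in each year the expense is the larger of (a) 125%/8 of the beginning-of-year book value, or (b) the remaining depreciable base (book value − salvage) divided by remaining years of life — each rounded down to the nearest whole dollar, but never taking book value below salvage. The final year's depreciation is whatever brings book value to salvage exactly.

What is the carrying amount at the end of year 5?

Depreciable base = $116,171 − $15,700 = $100,471.
Year 1: DB = ⌊$116,171 × 125%/8⌋ = $18,151; SL = ⌊$100,471/8⌋ = $12,558 → take DB $18,151. Book value $98,020.
Year 2: DB = ⌊$98,020 × 125%/8⌋ = $15,315; SL = ⌊$82,320/7⌋ = $11,760 → take DB $15,315. Book value $82,705.
Year 3: DB = ⌊$82,705 × 125%/8⌋ = $12,922; SL = ⌊$67,005/6⌋ = $11,167 → take DB $12,922. Book value $69,783.
Year 4: DB = ⌊$69,783 × 125%/8⌋ = $10,903; SL = ⌊$54,083/5⌋ = $10,816 → take DB $10,903. Book value $58,880.
Year 5: DB = ⌊$58,880 × 125%/8⌋ = $9,200; SL = ⌊$43,180/4⌋ = $10,795 → take SL $10,795. Book value $48,085.

$48,085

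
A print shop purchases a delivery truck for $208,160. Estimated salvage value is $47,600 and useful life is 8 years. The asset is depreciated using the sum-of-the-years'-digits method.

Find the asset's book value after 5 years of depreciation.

Depreciable base = $208,160 − $47,600 = $160,560.
Sum of the years' digits = 8+7+6+5+4+3+2+1 = 36.
Year 1: $160,560 × 8/36 = $35,680. Book value $172,480.
Year 2: $160,560 × 7/36 = $31,220. Book value $141,260.
Year 3: $160,560 × 6/36 = $26,760. Book value $114,500.
Year 4: $160,560 × 5/36 = $22,300. Book value $92,200.
Year 5: $160,560 × 4/36 = $17,840. Book value $74,360.

$74,360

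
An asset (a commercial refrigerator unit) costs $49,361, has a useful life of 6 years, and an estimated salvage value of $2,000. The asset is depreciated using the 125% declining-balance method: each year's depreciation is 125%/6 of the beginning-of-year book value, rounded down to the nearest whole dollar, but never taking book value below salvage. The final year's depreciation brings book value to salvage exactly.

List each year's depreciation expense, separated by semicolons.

$10,283; $8,141; $6,445; $5,102; $4,039; $13,351

Depreciable base = $49,361 − $2,000 = $47,361.
Year 1: ⌊$49,361 × 125%/6⌋ = $10,283. Book value $39,078.
Year 2: ⌊$39,078 × 125%/6⌋ = $8,141. Book value $30,937.
Year 3: ⌊$30,937 × 125%/6⌋ = $6,445. Book value $24,492.
Year 4: ⌊$24,492 × 125%/6⌋ = $5,102. Book value $19,390.
Year 5: ⌊$19,390 × 125%/6⌋ = $4,039. Book value $15,351.
Year 6 (final): $15,351 − $2,000 = $13,351. Book value $2,000.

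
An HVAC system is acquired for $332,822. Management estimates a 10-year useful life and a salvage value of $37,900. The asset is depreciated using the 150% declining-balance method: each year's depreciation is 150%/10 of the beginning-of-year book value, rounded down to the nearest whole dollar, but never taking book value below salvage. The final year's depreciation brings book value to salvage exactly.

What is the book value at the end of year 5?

$147,677

Depreciable base = $332,822 − $37,900 = $294,922.
Year 1: ⌊$332,822 × 150%/10⌋ = $49,923. Book value $282,899.
Year 2: ⌊$282,899 × 150%/10⌋ = $42,434. Book value $240,465.
Year 3: ⌊$240,465 × 150%/10⌋ = $36,069. Book value $204,396.
Year 4: ⌊$204,396 × 150%/10⌋ = $30,659. Book value $173,737.
Year 5: ⌊$173,737 × 150%/10⌋ = $26,060. Book value $147,677.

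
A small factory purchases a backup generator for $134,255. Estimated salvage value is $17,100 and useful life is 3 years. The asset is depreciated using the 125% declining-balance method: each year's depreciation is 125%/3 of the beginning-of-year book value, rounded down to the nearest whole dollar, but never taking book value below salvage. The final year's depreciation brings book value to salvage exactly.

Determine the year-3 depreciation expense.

$28,585

Depreciable base = $134,255 − $17,100 = $117,155.
Year 1: ⌊$134,255 × 125%/3⌋ = $55,939. Book value $78,316.
Year 2: ⌊$78,316 × 125%/3⌋ = $32,631. Book value $45,685.
Year 3 (final): $45,685 − $17,100 = $28,585. Book value $17,100.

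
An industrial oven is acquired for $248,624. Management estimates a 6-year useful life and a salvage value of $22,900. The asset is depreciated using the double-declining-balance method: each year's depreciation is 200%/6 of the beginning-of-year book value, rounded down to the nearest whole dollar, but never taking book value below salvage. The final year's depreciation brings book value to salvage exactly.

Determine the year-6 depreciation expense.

$9,842

Depreciable base = $248,624 − $22,900 = $225,724.
Year 1: ⌊$248,624 × 200%/6⌋ = $82,874. Book value $165,750.
Year 2: ⌊$165,750 × 200%/6⌋ = $55,250. Book value $110,500.
Year 3: ⌊$110,500 × 200%/6⌋ = $36,833. Book value $73,667.
Year 4: ⌊$73,667 × 200%/6⌋ = $24,555. Book value $49,112.
Year 5: ⌊$49,112 × 200%/6⌋ = $16,370. Book value $32,742.
Year 6 (final): $32,742 − $22,900 = $9,842. Book value $22,900.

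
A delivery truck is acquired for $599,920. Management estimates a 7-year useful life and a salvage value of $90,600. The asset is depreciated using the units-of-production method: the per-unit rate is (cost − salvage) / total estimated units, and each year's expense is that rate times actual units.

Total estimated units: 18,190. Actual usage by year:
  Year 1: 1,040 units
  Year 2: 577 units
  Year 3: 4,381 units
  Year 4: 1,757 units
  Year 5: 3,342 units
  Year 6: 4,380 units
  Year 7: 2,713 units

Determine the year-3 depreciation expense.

$122,668

Depreciable base = $599,920 − $90,600 = $509,320.
Rate = $509,320 / 18,190 units = $28 per unit.
Year 1: 1,040 × $28 = $29,120. Book value $570,800.
Year 2: 577 × $28 = $16,156. Book value $554,644.
Year 3: 4,381 × $28 = $122,668. Book value $431,976.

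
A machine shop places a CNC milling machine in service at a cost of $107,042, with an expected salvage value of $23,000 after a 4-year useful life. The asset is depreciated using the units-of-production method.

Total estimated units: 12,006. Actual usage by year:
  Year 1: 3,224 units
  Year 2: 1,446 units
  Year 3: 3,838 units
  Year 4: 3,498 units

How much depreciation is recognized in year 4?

Depreciable base = $107,042 − $23,000 = $84,042.
Rate = $84,042 / 12,006 units = $7 per unit.
Year 1: 3,224 × $7 = $22,568. Book value $84,474.
Year 2: 1,446 × $7 = $10,122. Book value $74,352.
Year 3: 3,838 × $7 = $26,866. Book value $47,486.
Year 4: 3,498 × $7 = $24,486. Book value $23,000.

$24,486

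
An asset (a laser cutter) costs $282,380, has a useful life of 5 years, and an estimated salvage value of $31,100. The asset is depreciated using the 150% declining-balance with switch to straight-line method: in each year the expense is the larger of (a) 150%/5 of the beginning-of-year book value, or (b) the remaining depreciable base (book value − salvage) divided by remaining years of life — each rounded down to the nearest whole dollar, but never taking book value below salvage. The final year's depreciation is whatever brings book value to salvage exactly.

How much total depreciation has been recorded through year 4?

Depreciable base = $282,380 − $31,100 = $251,280.
Year 1: DB = ⌊$282,380 × 150%/5⌋ = $84,714; SL = ⌊$251,280/5⌋ = $50,256 → take DB $84,714. Book value $197,666.
Year 2: DB = ⌊$197,666 × 150%/5⌋ = $59,299; SL = ⌊$166,566/4⌋ = $41,641 → take DB $59,299. Book value $138,367.
Year 3: DB = ⌊$138,367 × 150%/5⌋ = $41,510; SL = ⌊$107,267/3⌋ = $35,755 → take DB $41,510. Book value $96,857.
Year 4: DB = ⌊$96,857 × 150%/5⌋ = $29,057; SL = ⌊$65,757/2⌋ = $32,878 → take SL $32,878. Book value $63,979.
Accumulated through year 4 = $282,380 − $63,979 = $218,401.

$218,401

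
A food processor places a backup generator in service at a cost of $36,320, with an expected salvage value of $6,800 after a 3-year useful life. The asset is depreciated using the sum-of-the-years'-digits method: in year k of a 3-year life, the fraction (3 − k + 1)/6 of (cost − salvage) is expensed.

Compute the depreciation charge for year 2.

Depreciable base = $36,320 − $6,800 = $29,520.
Sum of the years' digits = 3+2+1 = 6.
Year 1: $29,520 × 3/6 = $14,760. Book value $21,560.
Year 2: $29,520 × 2/6 = $9,840. Book value $11,720.

$9,840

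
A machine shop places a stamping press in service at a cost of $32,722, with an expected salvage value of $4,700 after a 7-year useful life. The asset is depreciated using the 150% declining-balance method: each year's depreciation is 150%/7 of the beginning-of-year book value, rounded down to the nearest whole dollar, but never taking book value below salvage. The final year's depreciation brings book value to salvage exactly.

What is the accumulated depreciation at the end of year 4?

Depreciable base = $32,722 − $4,700 = $28,022.
Year 1: ⌊$32,722 × 150%/7⌋ = $7,011. Book value $25,711.
Year 2: ⌊$25,711 × 150%/7⌋ = $5,509. Book value $20,202.
Year 3: ⌊$20,202 × 150%/7⌋ = $4,329. Book value $15,873.
Year 4: ⌊$15,873 × 150%/7⌋ = $3,401. Book value $12,472.
Accumulated through year 4 = $32,722 − $12,472 = $20,250.

$20,250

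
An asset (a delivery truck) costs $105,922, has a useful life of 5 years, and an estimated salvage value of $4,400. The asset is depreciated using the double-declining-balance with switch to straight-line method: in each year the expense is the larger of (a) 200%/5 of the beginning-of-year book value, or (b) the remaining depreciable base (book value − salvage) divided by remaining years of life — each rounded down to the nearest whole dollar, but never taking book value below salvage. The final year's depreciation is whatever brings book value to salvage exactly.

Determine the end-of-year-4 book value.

Depreciable base = $105,922 − $4,400 = $101,522.
Year 1: DB = ⌊$105,922 × 200%/5⌋ = $42,368; SL = ⌊$101,522/5⌋ = $20,304 → take DB $42,368. Book value $63,554.
Year 2: DB = ⌊$63,554 × 200%/5⌋ = $25,421; SL = ⌊$59,154/4⌋ = $14,788 → take DB $25,421. Book value $38,133.
Year 3: DB = ⌊$38,133 × 200%/5⌋ = $15,253; SL = ⌊$33,733/3⌋ = $11,244 → take DB $15,253. Book value $22,880.
Year 4: DB = ⌊$22,880 × 200%/5⌋ = $9,152; SL = ⌊$18,480/2⌋ = $9,240 → take SL $9,240. Book value $13,640.

$13,640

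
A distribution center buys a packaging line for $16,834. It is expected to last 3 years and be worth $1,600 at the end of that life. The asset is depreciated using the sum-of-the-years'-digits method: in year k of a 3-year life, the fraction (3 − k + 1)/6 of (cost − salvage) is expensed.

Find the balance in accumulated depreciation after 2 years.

Depreciable base = $16,834 − $1,600 = $15,234.
Sum of the years' digits = 3+2+1 = 6.
Year 1: $15,234 × 3/6 = $7,617. Book value $9,217.
Year 2: $15,234 × 2/6 = $5,078. Book value $4,139.
Accumulated through year 2 = $16,834 − $4,139 = $12,695.

$12,695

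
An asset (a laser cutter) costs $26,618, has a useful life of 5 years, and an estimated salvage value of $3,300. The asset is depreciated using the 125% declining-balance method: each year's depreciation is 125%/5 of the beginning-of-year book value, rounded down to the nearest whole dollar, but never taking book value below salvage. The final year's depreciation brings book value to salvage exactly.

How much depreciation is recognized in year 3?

$3,743

Depreciable base = $26,618 − $3,300 = $23,318.
Year 1: ⌊$26,618 × 125%/5⌋ = $6,654. Book value $19,964.
Year 2: ⌊$19,964 × 125%/5⌋ = $4,991. Book value $14,973.
Year 3: ⌊$14,973 × 125%/5⌋ = $3,743. Book value $11,230.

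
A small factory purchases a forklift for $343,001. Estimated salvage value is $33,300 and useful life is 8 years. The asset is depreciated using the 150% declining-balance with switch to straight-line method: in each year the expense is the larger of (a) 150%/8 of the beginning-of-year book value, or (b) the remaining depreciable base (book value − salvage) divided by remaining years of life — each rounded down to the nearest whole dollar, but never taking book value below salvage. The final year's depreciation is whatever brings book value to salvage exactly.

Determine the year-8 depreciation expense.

Depreciable base = $343,001 − $33,300 = $309,701.
Year 1: DB = ⌊$343,001 × 150%/8⌋ = $64,312; SL = ⌊$309,701/8⌋ = $38,712 → take DB $64,312. Book value $278,689.
Year 2: DB = ⌊$278,689 × 150%/8⌋ = $52,254; SL = ⌊$245,389/7⌋ = $35,055 → take DB $52,254. Book value $226,435.
Year 3: DB = ⌊$226,435 × 150%/8⌋ = $42,456; SL = ⌊$193,135/6⌋ = $32,189 → take DB $42,456. Book value $183,979.
Year 4: DB = ⌊$183,979 × 150%/8⌋ = $34,496; SL = ⌊$150,679/5⌋ = $30,135 → take DB $34,496. Book value $149,483.
Year 5: DB = ⌊$149,483 × 150%/8⌋ = $28,028; SL = ⌊$116,183/4⌋ = $29,045 → take SL $29,045. Book value $120,438.
Year 6: DB = ⌊$120,438 × 150%/8⌋ = $22,582; SL = ⌊$87,138/3⌋ = $29,046 → take SL $29,046. Book value $91,392.
Year 7: DB = ⌊$91,392 × 150%/8⌋ = $17,136; SL = ⌊$58,092/2⌋ = $29,046 → take SL $29,046. Book value $62,346.
Year 8 (final): $62,346 − $33,300 = $29,046. Book value $33,300.

$29,046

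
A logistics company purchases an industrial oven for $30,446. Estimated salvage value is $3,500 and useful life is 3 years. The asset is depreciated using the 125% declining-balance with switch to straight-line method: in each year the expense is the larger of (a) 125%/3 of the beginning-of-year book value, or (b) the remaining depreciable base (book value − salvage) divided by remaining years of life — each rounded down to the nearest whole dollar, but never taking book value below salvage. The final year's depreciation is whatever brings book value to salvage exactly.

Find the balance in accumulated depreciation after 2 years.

Depreciable base = $30,446 − $3,500 = $26,946.
Year 1: DB = ⌊$30,446 × 125%/3⌋ = $12,685; SL = ⌊$26,946/3⌋ = $8,982 → take DB $12,685. Book value $17,761.
Year 2: DB = ⌊$17,761 × 125%/3⌋ = $7,400; SL = ⌊$14,261/2⌋ = $7,130 → take DB $7,400. Book value $10,361.
Accumulated through year 2 = $30,446 − $10,361 = $20,085.

$20,085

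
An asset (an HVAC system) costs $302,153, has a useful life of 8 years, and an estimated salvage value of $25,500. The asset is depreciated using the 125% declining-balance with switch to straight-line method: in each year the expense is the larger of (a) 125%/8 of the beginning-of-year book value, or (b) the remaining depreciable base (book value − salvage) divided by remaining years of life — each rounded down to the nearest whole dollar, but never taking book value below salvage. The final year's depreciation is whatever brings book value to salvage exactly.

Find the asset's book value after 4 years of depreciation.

$150,299

Depreciable base = $302,153 − $25,500 = $276,653.
Year 1: DB = ⌊$302,153 × 125%/8⌋ = $47,211; SL = ⌊$276,653/8⌋ = $34,581 → take DB $47,211. Book value $254,942.
Year 2: DB = ⌊$254,942 × 125%/8⌋ = $39,834; SL = ⌊$229,442/7⌋ = $32,777 → take DB $39,834. Book value $215,108.
Year 3: DB = ⌊$215,108 × 125%/8⌋ = $33,610; SL = ⌊$189,608/6⌋ = $31,601 → take DB $33,610. Book value $181,498.
Year 4: DB = ⌊$181,498 × 125%/8⌋ = $28,359; SL = ⌊$155,998/5⌋ = $31,199 → take SL $31,199. Book value $150,299.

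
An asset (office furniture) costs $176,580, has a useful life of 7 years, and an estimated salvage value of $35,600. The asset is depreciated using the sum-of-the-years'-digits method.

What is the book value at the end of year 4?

Depreciable base = $176,580 − $35,600 = $140,980.
Sum of the years' digits = 7+6+5+4+3+2+1 = 28.
Year 1: $140,980 × 7/28 = $35,245. Book value $141,335.
Year 2: $140,980 × 6/28 = $30,210. Book value $111,125.
Year 3: $140,980 × 5/28 = $25,175. Book value $85,950.
Year 4: $140,980 × 4/28 = $20,140. Book value $65,810.

$65,810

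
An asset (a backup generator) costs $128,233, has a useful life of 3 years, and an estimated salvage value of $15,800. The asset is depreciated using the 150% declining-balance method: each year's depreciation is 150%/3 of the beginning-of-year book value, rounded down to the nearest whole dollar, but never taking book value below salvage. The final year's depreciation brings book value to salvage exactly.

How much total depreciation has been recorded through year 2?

Depreciable base = $128,233 − $15,800 = $112,433.
Year 1: ⌊$128,233 × 150%/3⌋ = $64,116. Book value $64,117.
Year 2: ⌊$64,117 × 150%/3⌋ = $32,058. Book value $32,059.
Accumulated through year 2 = $128,233 − $32,059 = $96,174.

$96,174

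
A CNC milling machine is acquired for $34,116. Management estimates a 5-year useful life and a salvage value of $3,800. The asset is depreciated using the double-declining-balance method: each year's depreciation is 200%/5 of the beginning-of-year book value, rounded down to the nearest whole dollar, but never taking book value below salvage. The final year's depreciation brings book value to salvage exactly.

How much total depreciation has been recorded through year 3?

Depreciable base = $34,116 − $3,800 = $30,316.
Year 1: ⌊$34,116 × 200%/5⌋ = $13,646. Book value $20,470.
Year 2: ⌊$20,470 × 200%/5⌋ = $8,188. Book value $12,282.
Year 3: ⌊$12,282 × 200%/5⌋ = $4,912. Book value $7,370.
Accumulated through year 3 = $34,116 − $7,370 = $26,746.

$26,746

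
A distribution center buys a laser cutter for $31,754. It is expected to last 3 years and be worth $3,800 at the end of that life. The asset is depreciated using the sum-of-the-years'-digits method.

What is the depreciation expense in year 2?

Depreciable base = $31,754 − $3,800 = $27,954.
Sum of the years' digits = 3+2+1 = 6.
Year 1: $27,954 × 3/6 = $13,977. Book value $17,777.
Year 2: $27,954 × 2/6 = $9,318. Book value $8,459.

$9,318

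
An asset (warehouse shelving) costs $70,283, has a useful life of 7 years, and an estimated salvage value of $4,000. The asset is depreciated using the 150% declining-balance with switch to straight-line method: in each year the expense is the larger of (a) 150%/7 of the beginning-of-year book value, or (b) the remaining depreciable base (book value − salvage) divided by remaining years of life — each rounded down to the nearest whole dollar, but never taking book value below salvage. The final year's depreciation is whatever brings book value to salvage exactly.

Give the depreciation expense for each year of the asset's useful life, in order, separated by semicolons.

Depreciable base = $70,283 − $4,000 = $66,283.
Year 1: DB = ⌊$70,283 × 150%/7⌋ = $15,060; SL = ⌊$66,283/7⌋ = $9,469 → take DB $15,060. Book value $55,223.
Year 2: DB = ⌊$55,223 × 150%/7⌋ = $11,833; SL = ⌊$51,223/6⌋ = $8,537 → take DB $11,833. Book value $43,390.
Year 3: DB = ⌊$43,390 × 150%/7⌋ = $9,297; SL = ⌊$39,390/5⌋ = $7,878 → take DB $9,297. Book value $34,093.
Year 4: DB = ⌊$34,093 × 150%/7⌋ = $7,305; SL = ⌊$30,093/4⌋ = $7,523 → take SL $7,523. Book value $26,570.
Year 5: DB = ⌊$26,570 × 150%/7⌋ = $5,693; SL = ⌊$22,570/3⌋ = $7,523 → take SL $7,523. Book value $19,047.
Year 6: DB = ⌊$19,047 × 150%/7⌋ = $4,081; SL = ⌊$15,047/2⌋ = $7,523 → take SL $7,523. Book value $11,524.
Year 7 (final): $11,524 − $4,000 = $7,524. Book value $4,000.

$15,060; $11,833; $9,297; $7,523; $7,523; $7,523; $7,524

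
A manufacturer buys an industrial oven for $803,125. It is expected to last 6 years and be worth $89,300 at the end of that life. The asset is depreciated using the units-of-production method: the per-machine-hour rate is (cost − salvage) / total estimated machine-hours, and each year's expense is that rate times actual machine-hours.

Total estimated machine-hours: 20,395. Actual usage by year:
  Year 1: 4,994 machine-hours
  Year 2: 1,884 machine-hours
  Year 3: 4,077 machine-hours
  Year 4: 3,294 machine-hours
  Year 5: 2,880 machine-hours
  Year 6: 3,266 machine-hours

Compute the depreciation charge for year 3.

$142,695

Depreciable base = $803,125 − $89,300 = $713,825.
Rate = $713,825 / 20,395 machine-hours = $35 per machine-hour.
Year 1: 4,994 × $35 = $174,790. Book value $628,335.
Year 2: 1,884 × $35 = $65,940. Book value $562,395.
Year 3: 4,077 × $35 = $142,695. Book value $419,700.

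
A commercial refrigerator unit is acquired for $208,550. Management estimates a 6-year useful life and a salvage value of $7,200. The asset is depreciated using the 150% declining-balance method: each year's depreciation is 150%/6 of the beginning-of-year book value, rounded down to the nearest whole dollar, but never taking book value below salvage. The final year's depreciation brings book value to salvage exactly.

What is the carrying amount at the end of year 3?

Depreciable base = $208,550 − $7,200 = $201,350.
Year 1: ⌊$208,550 × 150%/6⌋ = $52,137. Book value $156,413.
Year 2: ⌊$156,413 × 150%/6⌋ = $39,103. Book value $117,310.
Year 3: ⌊$117,310 × 150%/6⌋ = $29,327. Book value $87,983.

$87,983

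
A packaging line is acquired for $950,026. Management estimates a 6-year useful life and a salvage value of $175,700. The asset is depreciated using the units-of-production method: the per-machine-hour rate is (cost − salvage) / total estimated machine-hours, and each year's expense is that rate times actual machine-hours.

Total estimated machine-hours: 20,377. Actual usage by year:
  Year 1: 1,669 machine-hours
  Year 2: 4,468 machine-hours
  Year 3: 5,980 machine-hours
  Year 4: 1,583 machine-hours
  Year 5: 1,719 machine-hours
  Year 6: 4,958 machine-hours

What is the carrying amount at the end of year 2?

Depreciable base = $950,026 − $175,700 = $774,326.
Rate = $774,326 / 20,377 machine-hours = $38 per machine-hour.
Year 1: 1,669 × $38 = $63,422. Book value $886,604.
Year 2: 4,468 × $38 = $169,784. Book value $716,820.

$716,820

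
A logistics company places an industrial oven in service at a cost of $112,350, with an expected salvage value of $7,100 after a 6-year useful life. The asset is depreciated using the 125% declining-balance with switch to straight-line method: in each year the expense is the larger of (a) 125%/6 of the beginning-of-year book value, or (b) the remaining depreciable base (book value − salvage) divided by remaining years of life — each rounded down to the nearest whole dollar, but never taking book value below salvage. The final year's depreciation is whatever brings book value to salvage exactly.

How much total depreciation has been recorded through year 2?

Depreciable base = $112,350 − $7,100 = $105,250.
Year 1: DB = ⌊$112,350 × 125%/6⌋ = $23,406; SL = ⌊$105,250/6⌋ = $17,541 → take DB $23,406. Book value $88,944.
Year 2: DB = ⌊$88,944 × 125%/6⌋ = $18,530; SL = ⌊$81,844/5⌋ = $16,368 → take DB $18,530. Book value $70,414.
Accumulated through year 2 = $112,350 − $70,414 = $41,936.

$41,936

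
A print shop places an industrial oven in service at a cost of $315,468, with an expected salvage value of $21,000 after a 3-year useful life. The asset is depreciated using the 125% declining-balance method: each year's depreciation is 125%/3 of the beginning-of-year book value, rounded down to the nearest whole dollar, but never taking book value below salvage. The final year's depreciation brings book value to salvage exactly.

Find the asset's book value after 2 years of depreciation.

Depreciable base = $315,468 − $21,000 = $294,468.
Year 1: ⌊$315,468 × 125%/3⌋ = $131,445. Book value $184,023.
Year 2: ⌊$184,023 × 125%/3⌋ = $76,676. Book value $107,347.

$107,347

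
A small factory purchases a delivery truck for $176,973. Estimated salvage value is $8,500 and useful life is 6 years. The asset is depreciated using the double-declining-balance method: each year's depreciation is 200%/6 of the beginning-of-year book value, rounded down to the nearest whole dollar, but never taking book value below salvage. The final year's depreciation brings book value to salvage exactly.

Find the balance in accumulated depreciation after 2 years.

Depreciable base = $176,973 − $8,500 = $168,473.
Year 1: ⌊$176,973 × 200%/6⌋ = $58,991. Book value $117,982.
Year 2: ⌊$117,982 × 200%/6⌋ = $39,327. Book value $78,655.
Accumulated through year 2 = $176,973 − $78,655 = $98,318.

$98,318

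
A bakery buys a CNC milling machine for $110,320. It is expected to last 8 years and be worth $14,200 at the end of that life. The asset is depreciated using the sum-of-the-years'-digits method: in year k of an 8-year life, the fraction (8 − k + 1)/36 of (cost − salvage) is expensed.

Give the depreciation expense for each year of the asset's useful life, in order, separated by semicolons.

$21,360; $18,690; $16,020; $13,350; $10,680; $8,010; $5,340; $2,670

Depreciable base = $110,320 − $14,200 = $96,120.
Sum of the years' digits = 8+7+6+5+4+3+2+1 = 36.
Year 1: $96,120 × 8/36 = $21,360. Book value $88,960.
Year 2: $96,120 × 7/36 = $18,690. Book value $70,270.
Year 3: $96,120 × 6/36 = $16,020. Book value $54,250.
Year 4: $96,120 × 5/36 = $13,350. Book value $40,900.
Year 5: $96,120 × 4/36 = $10,680. Book value $30,220.
Year 6: $96,120 × 3/36 = $8,010. Book value $22,210.
Year 7: $96,120 × 2/36 = $5,340. Book value $16,870.
Year 8: $96,120 × 1/36 = $2,670. Book value $14,200.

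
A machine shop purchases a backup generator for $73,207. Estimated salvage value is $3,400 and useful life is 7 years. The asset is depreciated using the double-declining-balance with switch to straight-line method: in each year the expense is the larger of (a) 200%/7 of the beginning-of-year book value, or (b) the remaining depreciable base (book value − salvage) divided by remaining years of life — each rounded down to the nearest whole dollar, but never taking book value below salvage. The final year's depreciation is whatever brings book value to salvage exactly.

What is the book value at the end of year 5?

$13,613

Depreciable base = $73,207 − $3,400 = $69,807.
Year 1: DB = ⌊$73,207 × 200%/7⌋ = $20,916; SL = ⌊$69,807/7⌋ = $9,972 → take DB $20,916. Book value $52,291.
Year 2: DB = ⌊$52,291 × 200%/7⌋ = $14,940; SL = ⌊$48,891/6⌋ = $8,148 → take DB $14,940. Book value $37,351.
Year 3: DB = ⌊$37,351 × 200%/7⌋ = $10,671; SL = ⌊$33,951/5⌋ = $6,790 → take DB $10,671. Book value $26,680.
Year 4: DB = ⌊$26,680 × 200%/7⌋ = $7,622; SL = ⌊$23,280/4⌋ = $5,820 → take DB $7,622. Book value $19,058.
Year 5: DB = ⌊$19,058 × 200%/7⌋ = $5,445; SL = ⌊$15,658/3⌋ = $5,219 → take DB $5,445. Book value $13,613.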